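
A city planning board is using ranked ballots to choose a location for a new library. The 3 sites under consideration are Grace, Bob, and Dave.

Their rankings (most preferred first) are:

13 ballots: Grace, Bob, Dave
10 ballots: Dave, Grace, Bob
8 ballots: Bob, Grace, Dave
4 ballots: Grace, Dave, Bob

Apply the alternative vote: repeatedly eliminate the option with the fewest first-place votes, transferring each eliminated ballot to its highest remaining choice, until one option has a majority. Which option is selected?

Grace

Round 1: Grace 17, Dave 10, Bob 8. Bob has the fewest and is eliminated.
Round 2: Grace 25, Dave 10. Grace has a majority.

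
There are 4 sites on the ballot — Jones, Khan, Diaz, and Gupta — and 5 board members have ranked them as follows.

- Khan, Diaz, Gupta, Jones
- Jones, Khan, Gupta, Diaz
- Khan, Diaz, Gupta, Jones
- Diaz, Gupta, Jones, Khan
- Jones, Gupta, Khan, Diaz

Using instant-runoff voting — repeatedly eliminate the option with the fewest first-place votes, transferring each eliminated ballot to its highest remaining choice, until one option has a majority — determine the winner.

Round 1: Jones 2, Khan 2, Diaz 1, Gupta 0. Gupta has the fewest and is eliminated.
Round 2: Jones 2, Khan 2, Diaz 1. Diaz has the fewest and is eliminated.
Round 3: Jones 3, Khan 2. Jones has a majority.

Jones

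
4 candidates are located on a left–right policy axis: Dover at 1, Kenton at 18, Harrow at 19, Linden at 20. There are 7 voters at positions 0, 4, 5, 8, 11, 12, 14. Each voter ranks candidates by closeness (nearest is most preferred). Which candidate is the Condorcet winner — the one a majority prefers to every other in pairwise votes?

Dover

With single-peaked preferences on a line, the Condorcet winner is the candidate closest to the median voter.
The median voter (position 8) is closest to Dover at 1.
Check: Dover vs Harrow — voters closer to Dover: 4 of 7.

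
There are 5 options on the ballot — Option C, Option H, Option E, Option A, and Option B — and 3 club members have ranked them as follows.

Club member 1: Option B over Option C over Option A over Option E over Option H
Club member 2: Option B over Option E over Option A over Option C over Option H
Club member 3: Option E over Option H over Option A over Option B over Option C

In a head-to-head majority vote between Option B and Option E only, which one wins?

Option B

Ballots ranking Option B above Option E: 2.
Ballots ranking Option E above Option B: 1.
Option B wins the head-to-head, 2–1.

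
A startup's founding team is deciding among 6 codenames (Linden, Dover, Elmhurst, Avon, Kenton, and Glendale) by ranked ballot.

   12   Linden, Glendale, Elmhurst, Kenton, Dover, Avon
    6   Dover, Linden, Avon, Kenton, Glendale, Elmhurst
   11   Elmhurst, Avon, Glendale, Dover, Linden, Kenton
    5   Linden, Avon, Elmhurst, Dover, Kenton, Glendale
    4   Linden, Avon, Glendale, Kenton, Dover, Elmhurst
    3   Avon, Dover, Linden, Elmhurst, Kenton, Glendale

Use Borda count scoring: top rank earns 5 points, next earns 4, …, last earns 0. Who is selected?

Borda scores:
  Linden: 12·5 + 6·4 + 11·1 + 5·5 + 4·5 + 3·3 = 149
  Dover: 12·1 + 6·5 + 11·2 + 5·2 + 4·1 + 3·4 = 90
  Elmhurst: 12·3 + 6·0 + 11·5 + 5·3 + 4·0 + 3·2 = 112
  Avon: 12·0 + 6·3 + 11·4 + 5·4 + 4·4 + 3·5 = 113
  Kenton: 12·2 + 6·2 + 11·0 + 5·1 + 4·2 + 3·1 = 52
  Glendale: 12·4 + 6·1 + 11·3 + 5·0 + 4·3 + 3·0 = 99
Linden has the highest total.

Linden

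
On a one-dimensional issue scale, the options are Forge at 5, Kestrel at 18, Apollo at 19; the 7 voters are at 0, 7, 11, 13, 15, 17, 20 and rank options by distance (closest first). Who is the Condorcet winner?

With single-peaked preferences on a line, the Condorcet winner is the candidate closest to the median voter.
The median voter (position 13) is closest to Kestrel at 18.
Check: Kestrel vs Forge — voters closer to Kestrel: 4 of 7.

Kestrel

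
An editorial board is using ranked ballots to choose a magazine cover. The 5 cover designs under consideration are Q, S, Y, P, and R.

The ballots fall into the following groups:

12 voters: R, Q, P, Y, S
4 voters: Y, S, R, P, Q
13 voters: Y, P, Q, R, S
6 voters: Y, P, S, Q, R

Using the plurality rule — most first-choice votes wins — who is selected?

Y

First-place vote totals:
  Q: 0
  S: 0
  Y: 23
  P: 0
  R: 12
Y has the most first-place votes.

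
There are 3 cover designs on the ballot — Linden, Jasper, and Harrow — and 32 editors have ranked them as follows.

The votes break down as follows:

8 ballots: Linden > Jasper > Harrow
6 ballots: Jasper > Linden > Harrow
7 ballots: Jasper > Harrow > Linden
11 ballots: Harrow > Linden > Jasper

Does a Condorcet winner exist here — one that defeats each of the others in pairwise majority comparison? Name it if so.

None — there is no Condorcet winner

Head-to-head results (32 voters total):
Linden vs Jasper: Linden wins 19–13.
Linden vs Harrow: Harrow wins 18–14.
Jasper vs Harrow: Jasper wins 21–11.
No candidate beats all others: Linden beats Jasper beats Harrow beats Linden, a majority cycle.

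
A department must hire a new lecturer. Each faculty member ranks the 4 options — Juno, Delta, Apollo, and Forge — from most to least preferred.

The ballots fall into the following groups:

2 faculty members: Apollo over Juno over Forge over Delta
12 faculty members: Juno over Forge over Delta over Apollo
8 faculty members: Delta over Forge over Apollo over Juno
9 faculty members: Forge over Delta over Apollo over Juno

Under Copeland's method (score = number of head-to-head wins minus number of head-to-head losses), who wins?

Pairwise results:
  Juno vs Delta: Delta wins 17–14.
  Juno vs Apollo: Apollo wins 19–12.
  Juno vs Forge: Forge wins 17–14.
  Delta vs Apollo: Delta wins 29–2.
  Delta vs Forge: Forge wins 23–8.
  Apollo vs Forge: Forge wins 29–2.
Copeland scores (wins − losses):
  Juno: 0 − 3 = -3
  Delta: 2 − 1 = 1
  Apollo: 1 − 2 = -1
  Forge: 3 − 0 = 3
Forge has the best Copeland score.

Forge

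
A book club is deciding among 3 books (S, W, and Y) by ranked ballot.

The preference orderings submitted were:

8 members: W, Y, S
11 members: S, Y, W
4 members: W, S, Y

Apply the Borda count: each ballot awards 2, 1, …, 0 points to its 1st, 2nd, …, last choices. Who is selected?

S

Borda scores:
  S: 8·0 + 11·2 + 4·1 = 26
  W: 8·2 + 11·0 + 4·2 = 24
  Y: 8·1 + 11·1 + 4·0 = 19
S has the highest total.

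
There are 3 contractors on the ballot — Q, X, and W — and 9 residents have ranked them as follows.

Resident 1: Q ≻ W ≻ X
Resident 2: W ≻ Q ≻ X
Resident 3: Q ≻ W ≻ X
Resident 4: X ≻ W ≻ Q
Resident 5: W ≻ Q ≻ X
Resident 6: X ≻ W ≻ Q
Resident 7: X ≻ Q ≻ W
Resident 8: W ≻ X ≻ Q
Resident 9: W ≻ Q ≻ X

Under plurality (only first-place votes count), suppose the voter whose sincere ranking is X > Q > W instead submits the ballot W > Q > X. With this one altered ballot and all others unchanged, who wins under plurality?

First-place totals with the altered ballot: Q 2, X 2, W 5.
The winner is unchanged: still W.

W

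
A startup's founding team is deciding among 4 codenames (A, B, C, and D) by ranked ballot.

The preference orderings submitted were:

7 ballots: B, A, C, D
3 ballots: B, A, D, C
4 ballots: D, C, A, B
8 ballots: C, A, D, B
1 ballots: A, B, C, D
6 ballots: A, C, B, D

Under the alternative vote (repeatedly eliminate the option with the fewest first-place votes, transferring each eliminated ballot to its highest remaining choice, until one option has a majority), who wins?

C

Round 1: B 10, C 8, A 7, D 4. D has the fewest and is eliminated.
Round 2: C 12, B 10, A 7. A has the fewest and is eliminated.
Round 3: C 18, B 11. C has a majority.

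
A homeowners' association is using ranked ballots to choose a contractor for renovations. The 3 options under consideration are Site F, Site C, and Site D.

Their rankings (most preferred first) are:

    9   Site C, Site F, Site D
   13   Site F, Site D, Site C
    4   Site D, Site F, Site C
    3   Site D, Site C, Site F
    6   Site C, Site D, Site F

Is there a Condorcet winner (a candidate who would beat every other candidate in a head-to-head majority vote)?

No

Head-to-head results (35 voters total):
Site F vs Site C: Site C wins 18–17.
Site F vs Site D: Site F wins 22–13.
Site C vs Site D: Site D wins 20–15.
No candidate beats all others: Site F beats Site D beats Site C beats Site F, a majority cycle.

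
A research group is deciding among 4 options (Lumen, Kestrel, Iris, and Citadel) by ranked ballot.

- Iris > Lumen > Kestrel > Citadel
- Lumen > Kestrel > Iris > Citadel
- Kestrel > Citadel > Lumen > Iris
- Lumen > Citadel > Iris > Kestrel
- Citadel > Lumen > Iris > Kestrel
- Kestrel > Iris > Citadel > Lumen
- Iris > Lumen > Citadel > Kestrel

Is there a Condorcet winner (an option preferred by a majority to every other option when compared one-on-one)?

Head-to-head results (7 voters total):
Lumen vs Kestrel: Lumen wins 5–2.
Lumen vs Iris: Lumen wins 4–3.
Lumen vs Citadel: Lumen wins 4–3.
Kestrel vs Iris: Iris wins 4–3.
Kestrel vs Citadel: Kestrel wins 4–3.
Iris vs Citadel: Iris wins 4–3.
Lumen beats each rival — Kestrel (5–2), Iris (4–3), Citadel (4–3) — so Lumen is the Condorcet winner.

Yes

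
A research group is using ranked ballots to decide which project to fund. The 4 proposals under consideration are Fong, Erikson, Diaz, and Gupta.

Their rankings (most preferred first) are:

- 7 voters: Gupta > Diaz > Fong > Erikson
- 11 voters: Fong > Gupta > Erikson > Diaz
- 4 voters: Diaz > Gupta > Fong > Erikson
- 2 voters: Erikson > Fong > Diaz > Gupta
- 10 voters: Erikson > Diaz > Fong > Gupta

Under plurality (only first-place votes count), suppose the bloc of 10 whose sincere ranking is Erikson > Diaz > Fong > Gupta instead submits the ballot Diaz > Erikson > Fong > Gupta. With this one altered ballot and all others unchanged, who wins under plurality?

Diaz

First-place totals with the altered ballot: Fong 11, Erikson 2, Diaz 14, Gupta 7.
The switch changes the winner from Erikson to Diaz.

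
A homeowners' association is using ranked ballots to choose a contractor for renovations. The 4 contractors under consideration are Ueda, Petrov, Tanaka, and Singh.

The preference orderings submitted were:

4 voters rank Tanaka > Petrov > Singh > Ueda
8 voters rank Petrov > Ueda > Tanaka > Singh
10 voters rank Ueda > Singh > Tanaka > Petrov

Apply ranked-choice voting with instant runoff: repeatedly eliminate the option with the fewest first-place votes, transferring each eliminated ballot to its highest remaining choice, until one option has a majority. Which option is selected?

Round 1: Ueda 10, Petrov 8, Tanaka 4, Singh 0. Singh has the fewest and is eliminated.
Round 2: Ueda 10, Petrov 8, Tanaka 4. Tanaka has the fewest and is eliminated.
Round 3: Petrov 12, Ueda 10. Petrov has a majority.

Petrov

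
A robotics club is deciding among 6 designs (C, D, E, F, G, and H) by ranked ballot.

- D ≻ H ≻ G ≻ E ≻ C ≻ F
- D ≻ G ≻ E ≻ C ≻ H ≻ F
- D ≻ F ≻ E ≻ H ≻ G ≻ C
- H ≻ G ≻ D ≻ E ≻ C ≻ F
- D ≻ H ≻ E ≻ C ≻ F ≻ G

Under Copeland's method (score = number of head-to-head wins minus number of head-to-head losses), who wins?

D

Pairwise results:
  C vs D: D wins 5–0.
  C vs E: E wins 5–0.
  C vs F: C wins 4–1.
  C vs G: G wins 4–1.
  C vs H: H wins 4–1.
  D vs E: D wins 5–0.
  D vs F: D wins 5–0.
  D vs G: D wins 4–1.
  D vs H: D wins 4–1.
  E vs F: E wins 4–1.
  E vs G: G wins 3–2.
  E vs H: H wins 3–2.
  F vs G: G wins 3–2.
  F vs H: H wins 4–1.
  G vs H: H wins 4–1.
Copeland scores (wins − losses):
  C: 1 − 4 = -3
  D: 5 − 0 = 5
  E: 2 − 3 = -1
  F: 0 − 5 = -5
  G: 3 − 2 = 1
  H: 4 − 1 = 3
D has the best Copeland score.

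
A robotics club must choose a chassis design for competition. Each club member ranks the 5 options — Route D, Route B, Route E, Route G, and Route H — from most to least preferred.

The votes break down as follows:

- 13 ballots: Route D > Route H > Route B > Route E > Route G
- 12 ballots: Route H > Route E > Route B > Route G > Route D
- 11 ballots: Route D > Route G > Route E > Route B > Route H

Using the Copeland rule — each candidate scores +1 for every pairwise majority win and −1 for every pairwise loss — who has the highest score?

Pairwise results:
  Route D vs Route B: Route D wins 24–12.
  Route D vs Route E: Route D wins 24–12.
  Route D vs Route G: Route D wins 24–12.
  Route D vs Route H: Route D wins 24–12.
  Route B vs Route E: Route E wins 23–13.
  Route B vs Route G: Route B wins 25–11.
  Route B vs Route H: Route H wins 25–11.
  Route E vs Route G: Route E wins 25–11.
  Route E vs Route H: Route H wins 25–11.
  Route G vs Route H: Route H wins 25–11.
Copeland scores (wins − losses):
  Route D: 4 − 0 = 4
  Route B: 1 − 3 = -2
  Route E: 2 − 2 = 0
  Route G: 0 − 4 = -4
  Route H: 3 − 1 = 2
Route D has the best Copeland score.

Route D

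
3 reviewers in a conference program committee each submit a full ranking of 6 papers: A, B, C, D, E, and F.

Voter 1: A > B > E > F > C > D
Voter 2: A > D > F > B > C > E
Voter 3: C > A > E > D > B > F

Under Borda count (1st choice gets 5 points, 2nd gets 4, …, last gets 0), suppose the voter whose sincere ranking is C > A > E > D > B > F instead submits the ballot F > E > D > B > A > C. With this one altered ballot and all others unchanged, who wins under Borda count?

A

Borda totals with the altered ballot: A 11, B 8, C 2, D 7, E 7, F 10.
The winner is unchanged: still A.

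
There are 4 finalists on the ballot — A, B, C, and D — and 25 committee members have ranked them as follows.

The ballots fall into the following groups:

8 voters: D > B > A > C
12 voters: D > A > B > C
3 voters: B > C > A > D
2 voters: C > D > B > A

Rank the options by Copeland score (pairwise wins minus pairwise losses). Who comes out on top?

D

Pairwise results:
  A vs B: B wins 13–12.
  A vs C: A wins 20–5.
  A vs D: D wins 22–3.
  B vs C: B wins 23–2.
  B vs D: D wins 22–3.
  C vs D: D wins 20–5.
Copeland scores (wins − losses):
  A: 1 − 2 = -1
  B: 2 − 1 = 1
  C: 0 − 3 = -3
  D: 3 − 0 = 3
D has the best Copeland score.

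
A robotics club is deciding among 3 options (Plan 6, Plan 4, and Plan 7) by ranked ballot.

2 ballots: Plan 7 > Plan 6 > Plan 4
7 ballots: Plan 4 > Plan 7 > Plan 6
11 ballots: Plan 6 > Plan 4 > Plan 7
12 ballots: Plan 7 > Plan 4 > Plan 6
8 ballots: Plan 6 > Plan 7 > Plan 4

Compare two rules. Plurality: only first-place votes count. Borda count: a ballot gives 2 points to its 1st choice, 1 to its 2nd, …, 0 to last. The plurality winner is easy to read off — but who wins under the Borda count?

Plan 7

Plurality first-place counts: Plan 6 19, Plan 4 7, Plan 7 14 → Plan 6.
Borda totals: Plan 6 40, Plan 4 37, Plan 7 43 → Plan 7.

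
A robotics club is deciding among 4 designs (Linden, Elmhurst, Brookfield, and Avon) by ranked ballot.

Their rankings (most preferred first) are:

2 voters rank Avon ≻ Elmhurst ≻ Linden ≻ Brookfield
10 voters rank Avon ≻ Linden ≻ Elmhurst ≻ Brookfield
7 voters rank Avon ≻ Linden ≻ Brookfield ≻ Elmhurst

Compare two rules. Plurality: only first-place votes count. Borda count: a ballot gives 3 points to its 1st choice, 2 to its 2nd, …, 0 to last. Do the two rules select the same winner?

Plurality first-place counts: Linden 0, Elmhurst 0, Brookfield 0, Avon 19 → Avon.
Borda totals: Linden 36, Elmhurst 14, Brookfield 7, Avon 57 → Avon.
The two rules agree on Avon.

Yes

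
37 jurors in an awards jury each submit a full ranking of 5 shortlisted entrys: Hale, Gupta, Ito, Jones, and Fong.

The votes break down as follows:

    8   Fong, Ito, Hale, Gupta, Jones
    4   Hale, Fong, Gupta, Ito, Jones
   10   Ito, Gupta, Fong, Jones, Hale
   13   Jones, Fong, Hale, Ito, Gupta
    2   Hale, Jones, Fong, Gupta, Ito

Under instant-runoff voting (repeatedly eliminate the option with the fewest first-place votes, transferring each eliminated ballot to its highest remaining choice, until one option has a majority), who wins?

Round 1: Jones 13, Ito 10, Fong 8, Hale 6, Gupta 0. Gupta has the fewest and is eliminated.
Round 2: Jones 13, Ito 10, Fong 8, Hale 6. Hale has the fewest and is eliminated.
Round 3: Jones 15, Fong 12, Ito 10. Ito has the fewest and is eliminated.
Round 4: Fong 22, Jones 15. Fong has a majority.

Fong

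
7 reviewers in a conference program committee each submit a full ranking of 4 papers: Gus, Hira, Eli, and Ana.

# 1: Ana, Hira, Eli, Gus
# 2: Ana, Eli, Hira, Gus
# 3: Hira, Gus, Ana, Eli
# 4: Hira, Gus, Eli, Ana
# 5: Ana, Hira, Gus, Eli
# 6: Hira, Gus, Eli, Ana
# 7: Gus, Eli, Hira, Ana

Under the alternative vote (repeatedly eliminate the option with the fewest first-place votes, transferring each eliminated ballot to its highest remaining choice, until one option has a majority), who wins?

Round 1: Hira 3, Ana 3, Gus 1, Eli 0. Eli has the fewest and is eliminated.
Round 2: Hira 3, Ana 3, Gus 1. Gus has the fewest and is eliminated.
Round 3: Hira 4, Ana 3. Hira has a majority.

Hira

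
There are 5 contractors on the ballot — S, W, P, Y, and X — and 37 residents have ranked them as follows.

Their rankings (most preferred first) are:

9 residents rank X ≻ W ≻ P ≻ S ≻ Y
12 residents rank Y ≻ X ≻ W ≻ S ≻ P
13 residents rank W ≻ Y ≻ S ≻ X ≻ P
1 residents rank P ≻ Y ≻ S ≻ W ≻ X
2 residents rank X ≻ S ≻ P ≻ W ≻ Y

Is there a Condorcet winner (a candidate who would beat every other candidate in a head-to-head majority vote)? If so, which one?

None — there is no Condorcet winner

Head-to-head results (37 voters total):
S vs W: W wins 34–3.
S vs P: S wins 27–10.
S vs Y: Y wins 26–11.
S vs X: X wins 23–14.
W vs P: W wins 34–3.
W vs Y: W wins 24–13.
W vs X: X wins 23–14.
P vs Y: Y wins 25–12.
P vs X: X wins 36–1.
Y vs X: Y wins 26–11.
No candidate beats all others: W beats Y beats X beats W, a majority cycle.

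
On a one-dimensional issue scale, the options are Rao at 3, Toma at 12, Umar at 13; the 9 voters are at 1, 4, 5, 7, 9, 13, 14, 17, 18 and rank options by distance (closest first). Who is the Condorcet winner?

With single-peaked preferences on a line, the Condorcet winner is the candidate closest to the median voter.
The median voter (position 9) is closest to Toma at 12.
Check: Toma vs Rao — voters closer to Toma: 5 of 9.

Toma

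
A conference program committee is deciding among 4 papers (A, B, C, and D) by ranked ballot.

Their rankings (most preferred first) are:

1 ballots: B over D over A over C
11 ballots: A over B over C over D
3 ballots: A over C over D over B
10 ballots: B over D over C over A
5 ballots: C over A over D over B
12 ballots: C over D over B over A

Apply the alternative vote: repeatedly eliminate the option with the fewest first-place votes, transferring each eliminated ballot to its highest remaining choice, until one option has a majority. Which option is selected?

Round 1: C 17, A 14, B 11, D 0. D has the fewest and is eliminated.
Round 2: C 17, A 14, B 11. B has the fewest and is eliminated.
Round 3: C 27, A 15. C has a majority.

C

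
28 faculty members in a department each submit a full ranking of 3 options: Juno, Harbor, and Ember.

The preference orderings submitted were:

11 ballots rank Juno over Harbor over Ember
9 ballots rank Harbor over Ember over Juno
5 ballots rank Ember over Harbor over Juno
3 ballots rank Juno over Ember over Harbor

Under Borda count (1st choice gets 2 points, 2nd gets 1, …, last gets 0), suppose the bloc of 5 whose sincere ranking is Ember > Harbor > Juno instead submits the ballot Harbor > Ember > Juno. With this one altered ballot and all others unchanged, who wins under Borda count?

Borda totals with the altered ballot: Juno 28, Harbor 39, Ember 17.
The winner is unchanged: still Harbor.

Harbor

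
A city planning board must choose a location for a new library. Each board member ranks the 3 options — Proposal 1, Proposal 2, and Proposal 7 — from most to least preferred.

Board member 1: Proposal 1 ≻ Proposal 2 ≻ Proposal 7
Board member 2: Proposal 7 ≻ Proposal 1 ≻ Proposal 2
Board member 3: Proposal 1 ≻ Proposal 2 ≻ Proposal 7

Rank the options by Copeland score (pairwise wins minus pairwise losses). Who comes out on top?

Proposal 1

Pairwise results:
  Proposal 1 vs Proposal 2: Proposal 1 wins 3–0.
  Proposal 1 vs Proposal 7: Proposal 1 wins 2–1.
  Proposal 2 vs Proposal 7: Proposal 2 wins 2–1.
Copeland scores (wins − losses):
  Proposal 1: 2 − 0 = 2
  Proposal 2: 1 − 1 = 0
  Proposal 7: 0 − 2 = -2
Proposal 1 has the best Copeland score.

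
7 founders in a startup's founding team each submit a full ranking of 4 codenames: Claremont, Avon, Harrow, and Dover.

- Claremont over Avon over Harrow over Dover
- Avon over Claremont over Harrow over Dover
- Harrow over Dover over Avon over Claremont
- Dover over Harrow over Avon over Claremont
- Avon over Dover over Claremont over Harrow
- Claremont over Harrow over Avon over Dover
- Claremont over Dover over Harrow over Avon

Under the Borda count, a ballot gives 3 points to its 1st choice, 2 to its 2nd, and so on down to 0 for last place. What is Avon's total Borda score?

11

Borda scores:
  Claremont: 3 + 2 + 0 + 0 + 1 + 3 + 3 = 12
  Avon: 2 + 3 + 1 + 1 + 3 + 1 + 0 = 11
  Harrow: 1 + 1 + 3 + 2 + 0 + 2 + 1 = 10
  Dover: 0 + 0 + 2 + 3 + 2 + 0 + 2 = 9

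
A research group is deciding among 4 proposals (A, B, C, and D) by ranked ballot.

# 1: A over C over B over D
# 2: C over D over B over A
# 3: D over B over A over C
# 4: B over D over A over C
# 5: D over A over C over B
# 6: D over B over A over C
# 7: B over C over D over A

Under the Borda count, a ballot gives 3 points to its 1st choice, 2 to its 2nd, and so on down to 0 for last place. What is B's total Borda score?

Borda scores:
  A: 3 + 0 + 1 + 1 + 2 + 1 + 0 = 8
  B: 1 + 1 + 2 + 3 + 0 + 2 + 3 = 12
  C: 2 + 3 + 0 + 0 + 1 + 0 + 2 = 8
  D: 0 + 2 + 3 + 2 + 3 + 3 + 1 = 14

12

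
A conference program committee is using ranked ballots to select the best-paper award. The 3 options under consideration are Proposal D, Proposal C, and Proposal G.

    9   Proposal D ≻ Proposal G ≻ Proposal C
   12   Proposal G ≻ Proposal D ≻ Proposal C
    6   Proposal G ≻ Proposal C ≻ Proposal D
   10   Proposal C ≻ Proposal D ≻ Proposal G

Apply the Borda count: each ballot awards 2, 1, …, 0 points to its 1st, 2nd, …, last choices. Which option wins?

Borda scores:
  Proposal D: 9·2 + 12·1 + 6·0 + 10·1 = 40
  Proposal C: 9·0 + 12·0 + 6·1 + 10·2 = 26
  Proposal G: 9·1 + 12·2 + 6·2 + 10·0 = 45
Proposal G has the highest total.

Proposal G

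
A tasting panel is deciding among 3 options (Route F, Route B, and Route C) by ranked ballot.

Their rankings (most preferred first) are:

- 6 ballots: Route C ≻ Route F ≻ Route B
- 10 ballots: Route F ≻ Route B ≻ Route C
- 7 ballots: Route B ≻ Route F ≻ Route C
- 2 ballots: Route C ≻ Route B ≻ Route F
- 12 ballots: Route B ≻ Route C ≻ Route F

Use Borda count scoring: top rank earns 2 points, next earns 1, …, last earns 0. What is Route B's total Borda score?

Borda scores:
  Route F: 6·1 + 10·2 + 7·1 + 2·0 + 12·0 = 33
  Route B: 6·0 + 10·1 + 7·2 + 2·1 + 12·2 = 50
  Route C: 6·2 + 10·0 + 7·0 + 2·2 + 12·1 = 28

50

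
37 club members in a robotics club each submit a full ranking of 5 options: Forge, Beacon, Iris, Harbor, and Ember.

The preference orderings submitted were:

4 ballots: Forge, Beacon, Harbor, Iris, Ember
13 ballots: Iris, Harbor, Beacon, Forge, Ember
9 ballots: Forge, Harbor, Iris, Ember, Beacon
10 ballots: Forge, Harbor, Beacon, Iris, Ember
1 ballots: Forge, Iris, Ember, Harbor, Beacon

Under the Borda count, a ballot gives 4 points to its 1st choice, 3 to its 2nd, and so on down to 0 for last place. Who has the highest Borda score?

Forge

Borda scores:
  Forge: 4·4 + 13·1 + 9·4 + 10·4 + 4 = 109
  Beacon: 4·3 + 13·2 + 9·0 + 10·2 + 0 = 58
  Iris: 4·1 + 13·4 + 9·2 + 10·1 + 3 = 87
  Harbor: 4·2 + 13·3 + 9·3 + 10·3 + 1 = 105
  Ember: 4·0 + 13·0 + 9·1 + 10·0 + 2 = 11
Forge has the highest total.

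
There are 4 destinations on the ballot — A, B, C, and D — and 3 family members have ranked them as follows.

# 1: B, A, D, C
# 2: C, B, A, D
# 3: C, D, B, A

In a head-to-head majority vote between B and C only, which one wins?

Ballots ranking B above C: 1.
Ballots ranking C above B: 2.
C wins the head-to-head, 2–1.

C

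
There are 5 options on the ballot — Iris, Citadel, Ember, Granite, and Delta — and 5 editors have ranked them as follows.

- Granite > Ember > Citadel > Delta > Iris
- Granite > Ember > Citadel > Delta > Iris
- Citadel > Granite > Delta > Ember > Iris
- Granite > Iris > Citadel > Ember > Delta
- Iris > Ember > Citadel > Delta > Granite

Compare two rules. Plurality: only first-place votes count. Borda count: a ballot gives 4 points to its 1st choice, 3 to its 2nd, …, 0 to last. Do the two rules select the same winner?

Yes

Plurality first-place counts: Iris 1, Citadel 1, Ember 0, Granite 3, Delta 0 → Granite.
Borda totals: Iris 7, Citadel 12, Ember 11, Granite 15, Delta 5 → Granite.
The two rules agree on Granite.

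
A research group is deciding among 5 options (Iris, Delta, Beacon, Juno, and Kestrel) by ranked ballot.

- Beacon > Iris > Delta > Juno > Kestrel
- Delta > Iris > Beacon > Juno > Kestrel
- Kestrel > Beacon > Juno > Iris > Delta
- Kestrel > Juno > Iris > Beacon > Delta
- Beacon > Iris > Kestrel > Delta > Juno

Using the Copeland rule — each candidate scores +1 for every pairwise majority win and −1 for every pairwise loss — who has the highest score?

Beacon

Pairwise results:
  Iris vs Delta: Iris wins 4–1.
  Iris vs Beacon: Beacon wins 3–2.
  Iris vs Juno: Iris wins 3–2.
  Iris vs Kestrel: Iris wins 3–2.
  Delta vs Beacon: Beacon wins 4–1.
  Delta vs Juno: Delta wins 3–2.
  Delta vs Kestrel: Kestrel wins 3–2.
  Beacon vs Juno: Beacon wins 4–1.
  Beacon vs Kestrel: Beacon wins 3–2.
  Juno vs Kestrel: Kestrel wins 3–2.
Copeland scores (wins − losses):
  Iris: 3 − 1 = 2
  Delta: 1 − 3 = -2
  Beacon: 4 − 0 = 4
  Juno: 0 − 4 = -4
  Kestrel: 2 − 2 = 0
Beacon has the best Copeland score.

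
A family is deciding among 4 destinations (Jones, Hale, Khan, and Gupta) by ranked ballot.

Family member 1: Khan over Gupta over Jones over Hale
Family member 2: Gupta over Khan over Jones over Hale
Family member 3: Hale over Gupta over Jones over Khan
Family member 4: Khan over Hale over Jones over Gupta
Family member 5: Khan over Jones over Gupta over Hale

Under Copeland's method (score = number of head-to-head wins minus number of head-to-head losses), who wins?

Pairwise results:
  Jones vs Hale: Jones wins 3–2.
  Jones vs Khan: Khan wins 4–1.
  Jones vs Gupta: Gupta wins 3–2.
  Hale vs Khan: Khan wins 4–1.
  Hale vs Gupta: Gupta wins 3–2.
  Khan vs Gupta: Khan wins 3–2.
Copeland scores (wins − losses):
  Jones: 1 − 2 = -1
  Hale: 0 − 3 = -3
  Khan: 3 − 0 = 3
  Gupta: 2 − 1 = 1
Khan has the best Copeland score.

Khan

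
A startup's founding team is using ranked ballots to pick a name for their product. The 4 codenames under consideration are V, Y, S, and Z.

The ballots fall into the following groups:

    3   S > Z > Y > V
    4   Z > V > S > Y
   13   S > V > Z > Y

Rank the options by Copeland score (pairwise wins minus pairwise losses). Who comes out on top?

Pairwise results:
  V vs Y: V wins 17–3.
  V vs S: S wins 16–4.
  V vs Z: V wins 13–7.
  Y vs S: S wins 20–0.
  Y vs Z: Z wins 20–0.
  S vs Z: S wins 16–4.
Copeland scores (wins − losses):
  V: 2 − 1 = 1
  Y: 0 − 3 = -3
  S: 3 − 0 = 3
  Z: 1 − 2 = -1
S has the best Copeland score.

S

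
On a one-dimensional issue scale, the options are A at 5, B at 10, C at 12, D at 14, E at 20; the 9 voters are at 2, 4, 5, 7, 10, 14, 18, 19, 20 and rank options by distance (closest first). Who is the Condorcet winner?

B

With single-peaked preferences on a line, the Condorcet winner is the candidate closest to the median voter.
The median voter (position 10) is closest to B at 10.
Check: B vs A — voters closer to B: 5 of 9.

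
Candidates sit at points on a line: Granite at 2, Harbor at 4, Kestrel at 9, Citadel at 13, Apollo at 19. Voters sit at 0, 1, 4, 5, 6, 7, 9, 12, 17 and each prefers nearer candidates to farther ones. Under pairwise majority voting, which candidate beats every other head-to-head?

Harbor

With single-peaked preferences on a line, the Condorcet winner is the candidate closest to the median voter.
The median voter (position 6) is closest to Harbor at 4.
Check: Harbor vs Granite — voters closer to Harbor: 7 of 9.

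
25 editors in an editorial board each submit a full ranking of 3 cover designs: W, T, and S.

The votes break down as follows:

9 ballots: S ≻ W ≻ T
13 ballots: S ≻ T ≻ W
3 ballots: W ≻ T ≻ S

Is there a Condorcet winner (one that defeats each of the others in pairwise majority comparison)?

Yes

Head-to-head results (25 voters total):
W vs T: T wins 13–12.
W vs S: S wins 22–3.
T vs S: S wins 22–3.
S beats each rival — W (22–3), T (22–3) — so S is the Condorcet winner.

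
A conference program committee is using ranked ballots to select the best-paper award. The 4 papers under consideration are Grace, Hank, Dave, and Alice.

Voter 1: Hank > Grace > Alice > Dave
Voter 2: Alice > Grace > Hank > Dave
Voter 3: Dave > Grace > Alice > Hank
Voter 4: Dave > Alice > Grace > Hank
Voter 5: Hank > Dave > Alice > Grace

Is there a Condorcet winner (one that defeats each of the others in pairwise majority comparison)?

No

Head-to-head results (5 voters total):
Grace vs Hank: Grace wins 3–2.
Grace vs Dave: Dave wins 3–2.
Grace vs Alice: Alice wins 3–2.
Hank vs Dave: Hank wins 3–2.
Hank vs Alice: Alice wins 3–2.
Dave vs Alice: Dave wins 3–2.
No candidate beats all others: Grace beats Hank beats Dave beats Grace, a majority cycle.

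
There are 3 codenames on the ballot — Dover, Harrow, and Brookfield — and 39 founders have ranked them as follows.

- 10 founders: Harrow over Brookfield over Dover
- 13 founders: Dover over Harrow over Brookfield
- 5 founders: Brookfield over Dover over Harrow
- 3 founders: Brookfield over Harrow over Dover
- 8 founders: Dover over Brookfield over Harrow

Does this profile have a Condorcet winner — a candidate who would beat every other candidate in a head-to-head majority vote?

Head-to-head results (39 voters total):
Dover vs Harrow: Dover wins 26–13.
Dover vs Brookfield: Dover wins 21–18.
Harrow vs Brookfield: Harrow wins 23–16.
Dover beats each rival — Harrow (26–13), Brookfield (21–18) — so Dover is the Condorcet winner.

Yes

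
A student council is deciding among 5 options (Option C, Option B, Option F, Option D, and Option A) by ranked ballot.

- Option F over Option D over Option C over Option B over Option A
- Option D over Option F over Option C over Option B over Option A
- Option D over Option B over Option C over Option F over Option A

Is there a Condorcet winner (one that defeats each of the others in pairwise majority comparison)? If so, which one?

Head-to-head results (3 voters total):
Option C vs Option B: Option C wins 2–1.
Option C vs Option F: Option F wins 2–1.
Option C vs Option D: Option D wins 3–0.
Option C vs Option A: Option C wins 3–0.
Option B vs Option F: Option F wins 2–1.
Option B vs Option D: Option D wins 3–0.
Option B vs Option A: Option B wins 3–0.
Option F vs Option D: Option D wins 2–1.
Option F vs Option A: Option F wins 3–0.
Option D vs Option A: Option D wins 3–0.
Option D beats each rival — Option C (3–0), Option B (3–0), Option F (2–1), Option A (3–0) — so Option D is the Condorcet winner.

Option D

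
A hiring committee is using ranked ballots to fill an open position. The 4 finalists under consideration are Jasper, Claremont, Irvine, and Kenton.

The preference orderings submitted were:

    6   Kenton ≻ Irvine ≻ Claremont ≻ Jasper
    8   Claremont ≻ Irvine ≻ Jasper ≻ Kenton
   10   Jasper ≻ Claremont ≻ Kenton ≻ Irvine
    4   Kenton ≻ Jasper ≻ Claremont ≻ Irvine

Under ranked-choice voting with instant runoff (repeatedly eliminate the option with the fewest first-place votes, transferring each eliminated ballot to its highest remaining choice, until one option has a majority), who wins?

Jasper

Round 1: Jasper 10, Kenton 10, Claremont 8, Irvine 0. Irvine has the fewest and is eliminated.
Round 2: Jasper 10, Kenton 10, Claremont 8. Claremont has the fewest and is eliminated.
Round 3: Jasper 18, Kenton 10. Jasper has a majority.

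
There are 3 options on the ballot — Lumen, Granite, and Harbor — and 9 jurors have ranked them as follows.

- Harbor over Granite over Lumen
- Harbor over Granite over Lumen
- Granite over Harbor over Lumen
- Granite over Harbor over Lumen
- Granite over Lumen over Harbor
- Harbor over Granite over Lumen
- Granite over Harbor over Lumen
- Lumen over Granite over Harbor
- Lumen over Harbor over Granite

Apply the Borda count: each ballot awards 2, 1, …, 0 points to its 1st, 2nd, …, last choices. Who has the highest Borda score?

Granite

Borda scores:
  Lumen: 0 + 0 + 0 + 0 + 1 + 0 + 0 + 2 + 2 = 5
  Granite: 1 + 1 + 2 + 2 + 2 + 1 + 2 + 1 + 0 = 12
  Harbor: 2 + 2 + 1 + 1 + 0 + 2 + 1 + 0 + 1 = 10
Granite has the highest total.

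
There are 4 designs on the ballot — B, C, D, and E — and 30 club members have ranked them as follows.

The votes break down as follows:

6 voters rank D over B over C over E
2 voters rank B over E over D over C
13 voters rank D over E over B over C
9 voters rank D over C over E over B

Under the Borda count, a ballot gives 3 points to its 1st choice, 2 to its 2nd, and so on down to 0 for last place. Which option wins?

Borda scores:
  B: 6·2 + 2·3 + 13·1 + 9·0 = 31
  C: 6·1 + 2·0 + 13·0 + 9·2 = 24
  D: 6·3 + 2·1 + 13·3 + 9·3 = 86
  E: 6·0 + 2·2 + 13·2 + 9·1 = 39
D has the highest total.

D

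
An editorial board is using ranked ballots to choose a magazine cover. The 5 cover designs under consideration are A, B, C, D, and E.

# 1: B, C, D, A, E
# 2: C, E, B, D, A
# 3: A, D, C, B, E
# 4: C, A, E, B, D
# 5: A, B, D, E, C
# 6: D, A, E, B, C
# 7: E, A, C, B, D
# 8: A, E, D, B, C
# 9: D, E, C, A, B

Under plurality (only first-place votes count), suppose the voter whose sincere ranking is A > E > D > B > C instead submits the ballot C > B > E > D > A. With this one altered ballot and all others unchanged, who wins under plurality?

C

First-place totals with the altered ballot: A 2, B 1, C 3, D 2, E 1.
The switch changes the winner from A to C.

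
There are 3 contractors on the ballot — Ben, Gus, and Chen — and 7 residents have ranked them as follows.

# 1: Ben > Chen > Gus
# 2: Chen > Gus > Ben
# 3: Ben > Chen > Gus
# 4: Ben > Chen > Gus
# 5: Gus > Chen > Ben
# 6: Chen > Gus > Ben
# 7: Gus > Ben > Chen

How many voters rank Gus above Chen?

Ballots ranking Gus above Chen: 2.
Ballots ranking Chen above Gus: 5.
So 2 of 7 voters prefer Gus to Chen.

2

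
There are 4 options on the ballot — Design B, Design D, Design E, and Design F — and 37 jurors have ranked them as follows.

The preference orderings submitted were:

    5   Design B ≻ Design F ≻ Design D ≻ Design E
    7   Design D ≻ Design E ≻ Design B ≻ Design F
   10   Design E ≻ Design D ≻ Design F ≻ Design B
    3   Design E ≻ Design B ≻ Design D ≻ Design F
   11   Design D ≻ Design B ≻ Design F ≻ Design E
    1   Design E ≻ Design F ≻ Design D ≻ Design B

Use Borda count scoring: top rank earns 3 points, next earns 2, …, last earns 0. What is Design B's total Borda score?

Borda scores:
  Design B: 5·3 + 7·1 + 10·0 + 3·2 + 11·2 + 0 = 50
  Design D: 5·1 + 7·3 + 10·2 + 3·1 + 11·3 + 1 = 83
  Design E: 5·0 + 7·2 + 10·3 + 3·3 + 11·0 + 3 = 56
  Design F: 5·2 + 7·0 + 10·1 + 3·0 + 11·1 + 2 = 33

50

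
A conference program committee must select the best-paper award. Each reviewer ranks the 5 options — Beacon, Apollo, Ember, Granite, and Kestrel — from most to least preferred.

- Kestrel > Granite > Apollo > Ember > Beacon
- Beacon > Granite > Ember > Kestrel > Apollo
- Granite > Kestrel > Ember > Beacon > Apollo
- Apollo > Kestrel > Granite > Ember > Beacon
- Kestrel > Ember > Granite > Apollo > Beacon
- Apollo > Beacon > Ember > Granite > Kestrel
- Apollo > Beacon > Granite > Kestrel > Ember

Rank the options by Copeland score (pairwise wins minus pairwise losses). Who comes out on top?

Pairwise results:
  Beacon vs Apollo: Apollo wins 5–2.
  Beacon vs Ember: Ember wins 4–3.
  Beacon vs Granite: Granite wins 4–3.
  Beacon vs Kestrel: Kestrel wins 4–3.
  Apollo vs Ember: Apollo wins 4–3.
  Apollo vs Granite: Granite wins 4–3.
  Apollo vs Kestrel: Kestrel wins 4–3.
  Ember vs Granite: Granite wins 5–2.
  Ember vs Kestrel: Kestrel wins 5–2.
  Granite vs Kestrel: Granite wins 4–3.
Copeland scores (wins − losses):
  Beacon: 0 − 4 = -4
  Apollo: 2 − 2 = 0
  Ember: 1 − 3 = -2
  Granite: 4 − 0 = 4
  Kestrel: 3 − 1 = 2
Granite has the best Copeland score.

Granite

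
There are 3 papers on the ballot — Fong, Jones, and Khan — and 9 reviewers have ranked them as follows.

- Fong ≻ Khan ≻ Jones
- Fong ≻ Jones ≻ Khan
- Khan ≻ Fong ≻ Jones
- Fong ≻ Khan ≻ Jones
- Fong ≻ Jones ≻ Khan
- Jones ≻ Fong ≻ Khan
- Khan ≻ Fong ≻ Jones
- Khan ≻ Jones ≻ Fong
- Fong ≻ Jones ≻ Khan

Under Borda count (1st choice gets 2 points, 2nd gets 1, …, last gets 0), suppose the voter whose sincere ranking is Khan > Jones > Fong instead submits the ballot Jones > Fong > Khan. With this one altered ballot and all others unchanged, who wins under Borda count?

Borda totals with the altered ballot: Fong 14, Jones 7, Khan 6.
The winner is unchanged: still Fong.

Fong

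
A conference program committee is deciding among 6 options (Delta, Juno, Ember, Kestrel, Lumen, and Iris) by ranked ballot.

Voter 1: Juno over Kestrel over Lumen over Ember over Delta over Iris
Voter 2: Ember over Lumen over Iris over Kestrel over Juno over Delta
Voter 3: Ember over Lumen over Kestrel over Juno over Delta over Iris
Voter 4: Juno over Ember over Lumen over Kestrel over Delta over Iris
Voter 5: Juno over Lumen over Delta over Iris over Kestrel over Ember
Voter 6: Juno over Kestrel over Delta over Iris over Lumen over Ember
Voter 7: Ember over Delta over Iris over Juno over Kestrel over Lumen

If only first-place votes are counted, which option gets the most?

First-place vote totals:
  Delta: 0
  Juno: 4
  Ember: 3
  Kestrel: 0
  Lumen: 0
  Iris: 0
Juno has the most first-place votes.

Juno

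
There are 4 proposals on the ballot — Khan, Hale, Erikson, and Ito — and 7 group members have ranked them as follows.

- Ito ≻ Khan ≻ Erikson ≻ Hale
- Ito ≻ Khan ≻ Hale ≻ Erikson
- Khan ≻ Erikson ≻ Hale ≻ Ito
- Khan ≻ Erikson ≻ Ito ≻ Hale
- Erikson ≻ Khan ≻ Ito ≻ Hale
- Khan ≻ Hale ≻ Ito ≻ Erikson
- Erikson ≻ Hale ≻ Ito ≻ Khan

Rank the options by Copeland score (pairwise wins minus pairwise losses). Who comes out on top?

Khan

Pairwise results:
  Khan vs Hale: Khan wins 6–1.
  Khan vs Erikson: Khan wins 5–2.
  Khan vs Ito: Khan wins 4–3.
  Hale vs Erikson: Erikson wins 5–2.
  Hale vs Ito: Ito wins 4–3.
  Erikson vs Ito: Erikson wins 4–3.
Copeland scores (wins − losses):
  Khan: 3 − 0 = 3
  Hale: 0 − 3 = -3
  Erikson: 2 − 1 = 1
  Ito: 1 − 2 = -1
Khan has the best Copeland score.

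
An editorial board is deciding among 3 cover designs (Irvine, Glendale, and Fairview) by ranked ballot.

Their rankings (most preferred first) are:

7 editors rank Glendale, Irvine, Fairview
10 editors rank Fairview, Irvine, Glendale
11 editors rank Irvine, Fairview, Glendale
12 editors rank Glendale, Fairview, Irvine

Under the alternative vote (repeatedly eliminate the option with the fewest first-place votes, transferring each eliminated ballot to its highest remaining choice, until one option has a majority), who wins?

Irvine

Round 1: Glendale 19, Irvine 11, Fairview 10. Fairview has the fewest and is eliminated.
Round 2: Irvine 21, Glendale 19. Irvine has a majority.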